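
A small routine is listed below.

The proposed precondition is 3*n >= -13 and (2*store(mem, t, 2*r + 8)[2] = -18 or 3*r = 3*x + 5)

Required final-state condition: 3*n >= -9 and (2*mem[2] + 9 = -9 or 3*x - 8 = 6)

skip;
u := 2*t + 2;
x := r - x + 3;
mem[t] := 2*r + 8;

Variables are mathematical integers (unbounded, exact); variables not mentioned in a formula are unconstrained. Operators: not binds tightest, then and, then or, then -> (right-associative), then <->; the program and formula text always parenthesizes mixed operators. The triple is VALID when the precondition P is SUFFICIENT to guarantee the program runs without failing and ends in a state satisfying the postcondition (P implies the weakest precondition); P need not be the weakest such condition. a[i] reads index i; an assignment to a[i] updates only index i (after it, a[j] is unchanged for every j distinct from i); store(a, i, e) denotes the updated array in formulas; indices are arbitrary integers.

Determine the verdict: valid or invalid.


Working backward. After the program, the postcondition 3*n >= -9 and (2*mem[2] + 9 = -9 or 3*x - 8 = 6) must hold; in canonical form it is 3*n >= -9 and (2*mem[2] = -18 or 3*x = 14).
Before mem[t] := 2*r + 8: 3*n >= -9 and (2*store(mem, t, 2*r + 8)[2] = -18 or 3*x = 14)
Before x := r - x + 3: 3*n >= -9 and (2*store(mem, t, 2*r + 8)[2] = -18 or 3*r = 3*x + 5)
Before u := 2*t + 2: 3*n >= -9 and (2*store(mem, t, 2*r + 8)[2] = -18 or 3*r = 3*x + 5)
Before skip: 3*n >= -9 and (2*store(mem, t, 2*r + 8)[2] = -18 or 3*r = 3*x + 5)
The weakest precondition is 3*n >= -9 and (2*store(mem, t, 2*r + 8)[2] = -18 or 3*r = 3*x + 5).
Check whether 3*n >= -13 and (2*store(mem, t, 2*r + 8)[2] = -18 or 3*r = 3*x + 5) implies it.
Countermodel: at the initial state mem = {[2] = -9, [4] = 3, elsewhere 3}, n = -4, r = -9, t = 4, x = 0, the precondition holds but the weakest precondition fails.
Answer: invalid


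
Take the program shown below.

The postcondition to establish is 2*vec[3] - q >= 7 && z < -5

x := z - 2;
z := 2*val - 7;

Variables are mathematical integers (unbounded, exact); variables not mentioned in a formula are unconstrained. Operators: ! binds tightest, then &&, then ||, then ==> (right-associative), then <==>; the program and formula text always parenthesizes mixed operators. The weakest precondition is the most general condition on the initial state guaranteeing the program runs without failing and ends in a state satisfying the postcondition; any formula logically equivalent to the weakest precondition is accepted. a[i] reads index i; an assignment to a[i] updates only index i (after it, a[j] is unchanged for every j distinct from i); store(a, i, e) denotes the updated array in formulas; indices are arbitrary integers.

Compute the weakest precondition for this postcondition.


Working backward. After the program, the postcondition 2*vec[3] - q >= 7 && z < -5 must hold; in canonical form it is 2*vec[3] >= q + 7 && z < -5.
Before z := 2*val - 7: 2*vec[3] >= q + 7 && 2*val < 2
Before x := z - 2: 2*vec[3] >= q + 7 && 2*val < 2
Answer: WP = 2*vec[3] >= q + 7 && 2*val < 2


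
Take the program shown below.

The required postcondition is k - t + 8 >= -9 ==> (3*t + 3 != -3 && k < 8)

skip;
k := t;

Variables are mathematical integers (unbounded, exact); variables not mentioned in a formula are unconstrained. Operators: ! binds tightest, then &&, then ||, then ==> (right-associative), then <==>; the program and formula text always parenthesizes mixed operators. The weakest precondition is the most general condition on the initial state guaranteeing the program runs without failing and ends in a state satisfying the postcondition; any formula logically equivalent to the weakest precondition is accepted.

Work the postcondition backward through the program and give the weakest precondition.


Working backward. After the program, the postcondition k - t + 8 >= -9 ==> (3*t + 3 != -3 && k < 8) must hold; in canonical form it is k >= t - 17 ==> (3*t != -6 && k < 8).
Before k := t: 3*t != -6 && t < 8
Before skip: 3*t != -6 && t < 8
Answer: WP = 3*t != -6 && t < 8


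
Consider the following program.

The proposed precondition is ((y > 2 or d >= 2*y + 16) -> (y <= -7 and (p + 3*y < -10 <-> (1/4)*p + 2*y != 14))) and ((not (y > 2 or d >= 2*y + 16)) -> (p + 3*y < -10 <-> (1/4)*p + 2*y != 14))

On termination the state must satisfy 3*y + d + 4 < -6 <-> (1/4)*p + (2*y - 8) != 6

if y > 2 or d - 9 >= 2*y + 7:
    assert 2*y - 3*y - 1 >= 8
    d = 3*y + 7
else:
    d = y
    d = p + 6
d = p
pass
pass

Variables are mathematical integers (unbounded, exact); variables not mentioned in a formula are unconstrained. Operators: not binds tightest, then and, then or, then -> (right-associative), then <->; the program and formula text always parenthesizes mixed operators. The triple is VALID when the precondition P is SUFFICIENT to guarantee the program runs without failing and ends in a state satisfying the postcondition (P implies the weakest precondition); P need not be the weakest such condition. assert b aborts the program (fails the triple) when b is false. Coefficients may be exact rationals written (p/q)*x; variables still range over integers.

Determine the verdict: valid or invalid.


Working backward. After the program, the postcondition 3*y + d + 4 < -6 <-> (1/4)*p + (2*y - 8) != 6 must hold; in canonical form it is d + 3*y < -10 <-> (1/4)*p + 2*y != 14.
Before skip: d + 3*y < -10 <-> (1/4)*p + 2*y != 14
Before skip: d + 3*y < -10 <-> (1/4)*p + 2*y != 14
Before d := p: p + 3*y < -10 <-> (1/4)*p + 2*y != 14
Then branch requires y <= -9 and (p + 3*y < -10 <-> (1/4)*p + 2*y != 14); else branch requires p + 3*y < -10 <-> (1/4)*p + 2*y != 14.
Before the if: ((y > 2 or d >= 2*y + 16) -> (y <= -9 and (p + 3*y < -10 <-> (1/4)*p + 2*y != 14))) and ((not (y > 2 or d >= 2*y + 16)) -> (p + 3*y < -10 <-> (1/4)*p + 2*y != 14))
The weakest precondition is ((y > 2 or d >= 2*y + 16) -> (y <= -9 and (p + 3*y < -10 <-> (1/4)*p + 2*y != 14))) and ((not (y > 2 or d >= 2*y + 16)) -> (p + 3*y < -10 <-> (1/4)*p + 2*y != 14)).
Check whether ((y > 2 or d >= 2*y + 16) -> (y <= -7 and (p + 3*y < -10 <-> (1/4)*p + 2*y != 14))) and ((not (y > 2 or d >= 2*y + 16)) -> (p + 3*y < -10 <-> (1/4)*p + 2*y != 14)) implies it.
Countermodel: at the initial state d = 2, p = 0, y = -7, the precondition holds but the weakest precondition fails.
Answer: invalid


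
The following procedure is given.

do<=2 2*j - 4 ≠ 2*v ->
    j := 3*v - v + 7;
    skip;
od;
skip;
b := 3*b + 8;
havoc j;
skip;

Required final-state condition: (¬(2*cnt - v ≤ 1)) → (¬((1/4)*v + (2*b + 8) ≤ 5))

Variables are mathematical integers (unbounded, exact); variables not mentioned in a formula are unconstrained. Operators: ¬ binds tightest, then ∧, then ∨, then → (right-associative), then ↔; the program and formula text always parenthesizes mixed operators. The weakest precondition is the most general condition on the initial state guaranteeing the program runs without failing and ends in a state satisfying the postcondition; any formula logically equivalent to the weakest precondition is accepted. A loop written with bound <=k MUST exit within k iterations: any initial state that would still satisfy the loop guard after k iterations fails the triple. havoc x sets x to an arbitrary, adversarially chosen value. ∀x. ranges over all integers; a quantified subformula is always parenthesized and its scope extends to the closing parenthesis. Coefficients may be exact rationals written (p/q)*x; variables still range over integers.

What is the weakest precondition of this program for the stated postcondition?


Working backward. After the program, the postcondition (¬(2*cnt - v ≤ 1)) → (¬((1/4)*v + (2*b + 8) ≤ 5)) must hold; in canonical form it is (¬(2*cnt ≤ v + 1)) → (¬(2*b + (1/4)*v ≤ -3)).
Before skip: (¬(2*cnt ≤ v + 1)) → (¬(2*b + (1/4)*v ≤ -3))
Before havoc j: (¬(2*cnt ≤ v + 1)) → (¬(2*b + (1/4)*v ≤ -3))
Before b := 3*b + 8: (¬(2*cnt ≤ v + 1)) → (¬(6*b + (1/4)*v ≤ -19))
Before skip: (¬(2*cnt ≤ v + 1)) → (¬(6*b + (1/4)*v ≤ -19))
Before the loop (bound <=2), unroll the exhaustion recursion (WP_0 = exit-now case; WP_j = one more guarded iteration, up to j = 2):
  WP_0: (¬(2*j ≠ 2*v + 4)) ∧ ((¬(2*cnt ≤ v + 1)) → (¬(6*b + (1/4)*v ≤ -19)))
  WP_1: (2*j ≠ 2*v + 4 → ((¬(2*v ≠ -10)) ∧ ((¬(2*cnt ≤ v + 1)) → (¬(6*b + (1/4)*v ≤ -19))))) ∧ ((¬(2*j ≠ 2*v + 4)) → ((¬(2*cnt ≤ v + 1)) → (¬(6*b + (1/4)*v ≤ -19))))
  WP_2: (2*j ≠ 2*v + 4 → ((2*v ≠ -10 → ((¬(2*v ≠ -10)) ∧ ((¬(2*cnt ≤ v + 1)) → (¬(6*b + (1/4)*v ≤ -19))))) ∧ ((¬(2*v ≠ -10)) → ((¬(2*cnt ≤ v + 1)) → (¬(6*b + (1/4)*v ≤ -19)))))) ∧ ((¬(2*j ≠ 2*v + 4)) → ((¬(2*cnt ≤ v + 1)) → (¬(6*b + (1/4)*v ≤ -19))))
So before the loop: (2*j ≠ 2*v + 4 → ((2*v ≠ -10 → ((¬(2*v ≠ -10)) ∧ ((¬(2*cnt ≤ v + 1)) → (¬(6*b + (1/4)*v ≤ -19))))) ∧ ((¬(2*v ≠ -10)) → ((¬(2*cnt ≤ v + 1)) → (¬(6*b + (1/4)*v ≤ -19)))))) ∧ ((¬(2*j ≠ 2*v + 4)) → ((¬(2*cnt ≤ v + 1)) → (¬(6*b + (1/4)*v ≤ -19))))
Answer: WP = (2*j ≠ 2*v + 4 → ((2*v ≠ -10 → ((¬(2*v ≠ -10)) ∧ ((¬(2*cnt ≤ v + 1)) → (¬(6*b + (1/4)*v ≤ -19))))) ∧ ((¬(2*v ≠ -10)) → ((¬(2*cnt ≤ v + 1)) → (¬(6*b + (1/4)*v ≤ -19)))))) ∧ ((¬(2*j ≠ 2*v + 4)) → ((¬(2*cnt ≤ v + 1)) → (¬(6*b + (1/4)*v ≤ -19))))


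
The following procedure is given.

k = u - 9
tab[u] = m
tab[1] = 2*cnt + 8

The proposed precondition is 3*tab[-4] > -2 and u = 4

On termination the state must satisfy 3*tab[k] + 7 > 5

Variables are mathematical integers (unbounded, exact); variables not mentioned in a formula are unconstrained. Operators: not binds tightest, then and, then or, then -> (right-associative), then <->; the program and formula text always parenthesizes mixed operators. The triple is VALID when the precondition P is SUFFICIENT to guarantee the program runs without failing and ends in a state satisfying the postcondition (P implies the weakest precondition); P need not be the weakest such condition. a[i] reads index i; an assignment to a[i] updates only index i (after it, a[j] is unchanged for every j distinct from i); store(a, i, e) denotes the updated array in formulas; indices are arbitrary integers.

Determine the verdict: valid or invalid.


Working backward. After the program, the postcondition 3*tab[k] + 7 > 5 must hold; in canonical form it is 3*tab[k] > -2.
Before tab[1] := 2*cnt + 8: 3*store(tab, 1, 2*cnt + 8)[k] > -2
Before tab[u] := m: 3*store(store(tab, u, m), 1, 2*cnt + 8)[k] > -2
Before k := u - 9: 3*store(store(tab, u, m), 1, 2*cnt + 8)[u - 9] > -2
The weakest precondition is 3*store(store(tab, u, m), 1, 2*cnt + 8)[u - 9] > -2.
Check whether 3*tab[-4] > -2 and u = 4 implies it.
Countermodel: at the initial state cnt = 0, m = 0, tab = {[-5] = -1, [-4] = 0, [1] = 0, [4] = 0, elsewhere 0}, u = 4, the precondition holds but the weakest precondition fails.
Answer: invalid


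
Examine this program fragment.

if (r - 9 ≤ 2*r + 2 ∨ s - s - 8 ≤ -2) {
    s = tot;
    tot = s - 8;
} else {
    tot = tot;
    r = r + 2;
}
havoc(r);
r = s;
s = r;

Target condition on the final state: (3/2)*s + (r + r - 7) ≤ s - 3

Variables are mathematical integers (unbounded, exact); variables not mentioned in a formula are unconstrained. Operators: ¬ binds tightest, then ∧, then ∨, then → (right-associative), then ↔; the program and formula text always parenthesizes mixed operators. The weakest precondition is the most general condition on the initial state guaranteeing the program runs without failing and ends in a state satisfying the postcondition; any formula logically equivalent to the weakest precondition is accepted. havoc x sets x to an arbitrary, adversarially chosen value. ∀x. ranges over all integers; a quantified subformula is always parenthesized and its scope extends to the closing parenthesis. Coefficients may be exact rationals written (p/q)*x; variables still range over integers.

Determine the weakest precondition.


Working backward. After the program, the postcondition (3/2)*s + (r + r - 7) ≤ s - 3 must hold; in canonical form it is 2*r + (1/2)*s ≤ 4.
Before s := r: (5/2)*r ≤ 4
Before r := s: (5/2)*s ≤ 4
Before havoc r: (5/2)*s ≤ 4
Then branch requires (5/2)*tot ≤ 4; else branch requires (5/2)*s ≤ 4.
Before the if: (5/2)*tot ≤ 4
Answer: WP = (5/2)*tot ≤ 4


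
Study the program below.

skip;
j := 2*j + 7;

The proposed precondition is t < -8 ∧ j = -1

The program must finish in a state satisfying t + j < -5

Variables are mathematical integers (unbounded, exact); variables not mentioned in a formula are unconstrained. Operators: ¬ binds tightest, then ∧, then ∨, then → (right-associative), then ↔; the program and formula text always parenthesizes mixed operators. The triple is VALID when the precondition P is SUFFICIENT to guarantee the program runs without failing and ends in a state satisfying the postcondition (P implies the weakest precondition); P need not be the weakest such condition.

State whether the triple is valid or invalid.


Working backward. After the program, the postcondition t + j < -5 must hold; in canonical form it is j + t < -5.
Before j := 2*j + 7: 2*j + t < -12
Before skip: 2*j + t < -12
The weakest precondition is 2*j + t < -12.
Check whether t < -8 ∧ j = -1 implies it.
Countermodel: at the initial state j = -1, t = -10, the precondition holds but the weakest precondition fails.
Answer: invalid


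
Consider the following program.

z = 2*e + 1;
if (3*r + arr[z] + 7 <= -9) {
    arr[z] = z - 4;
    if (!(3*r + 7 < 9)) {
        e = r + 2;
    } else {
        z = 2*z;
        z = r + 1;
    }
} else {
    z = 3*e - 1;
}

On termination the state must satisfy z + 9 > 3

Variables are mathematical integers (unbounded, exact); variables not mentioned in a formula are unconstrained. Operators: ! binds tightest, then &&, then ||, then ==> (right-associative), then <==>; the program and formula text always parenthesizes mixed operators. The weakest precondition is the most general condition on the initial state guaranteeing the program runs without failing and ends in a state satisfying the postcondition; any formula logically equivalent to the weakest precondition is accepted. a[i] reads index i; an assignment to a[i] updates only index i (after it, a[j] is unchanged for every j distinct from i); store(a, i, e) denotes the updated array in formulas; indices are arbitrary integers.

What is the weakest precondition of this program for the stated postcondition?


Working backward. After the program, the postcondition z + 9 > 3 must hold; in canonical form it is z > -6.
Then branch requires ((!(3*r < 2)) ==> z > -6) && (3*r < 2 ==> r > -7); else branch requires 3*e > -5.
Before the if: (arr[z] + 3*r <= -16 ==> (((!(3*r < 2)) ==> z > -6) && (3*r < 2 ==> r > -7))) && ((!(arr[z] + 3*r <= -16)) ==> 3*e > -5)
Before z := 2*e + 1: (arr[2*e + 1] + 3*r <= -16 ==> (((!(3*r < 2)) ==> 2*e > -7) && (3*r < 2 ==> r > -7))) && ((!(arr[2*e + 1] + 3*r <= -16)) ==> 3*e > -5)
Answer: WP = (arr[2*e + 1] + 3*r <= -16 ==> (((!(3*r < 2)) ==> 2*e > -7) && (3*r < 2 ==> r > -7))) && ((!(arr[2*e + 1] + 3*r <= -16)) ==> 3*e > -5)


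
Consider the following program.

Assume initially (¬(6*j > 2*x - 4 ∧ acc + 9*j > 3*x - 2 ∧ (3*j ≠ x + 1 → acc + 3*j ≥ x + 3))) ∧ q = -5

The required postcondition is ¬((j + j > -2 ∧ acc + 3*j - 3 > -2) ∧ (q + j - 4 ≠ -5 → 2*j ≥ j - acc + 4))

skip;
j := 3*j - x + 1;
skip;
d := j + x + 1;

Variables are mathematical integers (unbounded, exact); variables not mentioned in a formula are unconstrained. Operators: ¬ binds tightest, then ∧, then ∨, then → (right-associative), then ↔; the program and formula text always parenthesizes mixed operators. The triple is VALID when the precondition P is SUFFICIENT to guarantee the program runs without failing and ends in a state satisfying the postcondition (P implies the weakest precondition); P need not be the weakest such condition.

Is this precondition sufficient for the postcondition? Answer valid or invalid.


Working backward. After the program, the postcondition ¬((j + j > -2 ∧ acc + 3*j - 3 > -2) ∧ (q + j - 4 ≠ -5 → 2*j ≥ j - acc + 4)) must hold; in canonical form it is ¬(2*j > -2 ∧ acc + 3*j > 1 ∧ (j + q ≠ -1 → acc + j ≥ 4)).
Before d := j + x + 1: ¬(2*j > -2 ∧ acc + 3*j > 1 ∧ (j + q ≠ -1 → acc + j ≥ 4))
Before skip: ¬(2*j > -2 ∧ acc + 3*j > 1 ∧ (j + q ≠ -1 → acc + j ≥ 4))
Before j := 3*j - x + 1: ¬(6*j > 2*x - 4 ∧ acc + 9*j > 3*x - 2 ∧ (3*j + q ≠ x - 2 → acc + 3*j ≥ x + 3))
Before skip: ¬(6*j > 2*x - 4 ∧ acc + 9*j > 3*x - 2 ∧ (3*j + q ≠ x - 2 → acc + 3*j ≥ x + 3))
The weakest precondition is ¬(6*j > 2*x - 4 ∧ acc + 9*j > 3*x - 2 ∧ (3*j + q ≠ x - 2 → acc + 3*j ≥ x + 3)).
Check whether (¬(6*j > 2*x - 4 ∧ acc + 9*j > 3*x - 2 ∧ (3*j ≠ x + 1 → acc + 3*j ≥ x + 3))) ∧ q = -5 implies it.
Countermodel: at the initial state acc = -10, j = 0, q = -5, x = -3, the precondition holds but the weakest precondition fails.
Answer: invalid


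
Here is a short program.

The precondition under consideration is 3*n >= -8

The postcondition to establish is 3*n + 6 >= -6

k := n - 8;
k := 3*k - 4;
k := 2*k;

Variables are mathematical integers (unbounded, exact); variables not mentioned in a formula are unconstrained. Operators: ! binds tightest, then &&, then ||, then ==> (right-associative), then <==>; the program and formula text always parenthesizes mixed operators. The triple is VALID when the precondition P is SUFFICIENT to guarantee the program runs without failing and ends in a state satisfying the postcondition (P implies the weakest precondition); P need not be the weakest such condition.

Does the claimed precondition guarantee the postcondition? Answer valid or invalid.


Working backward. After the program, the postcondition 3*n + 6 >= -6 must hold; in canonical form it is 3*n >= -12.
Before k := 2*k: 3*n >= -12
Before k := 3*k - 4: 3*n >= -12
Before k := n - 8: 3*n >= -12
The weakest precondition is 3*n >= -12.
Check whether 3*n >= -8 implies it.
Every state satisfying the precondition satisfies the weakest precondition: the implication holds.
Answer: valid


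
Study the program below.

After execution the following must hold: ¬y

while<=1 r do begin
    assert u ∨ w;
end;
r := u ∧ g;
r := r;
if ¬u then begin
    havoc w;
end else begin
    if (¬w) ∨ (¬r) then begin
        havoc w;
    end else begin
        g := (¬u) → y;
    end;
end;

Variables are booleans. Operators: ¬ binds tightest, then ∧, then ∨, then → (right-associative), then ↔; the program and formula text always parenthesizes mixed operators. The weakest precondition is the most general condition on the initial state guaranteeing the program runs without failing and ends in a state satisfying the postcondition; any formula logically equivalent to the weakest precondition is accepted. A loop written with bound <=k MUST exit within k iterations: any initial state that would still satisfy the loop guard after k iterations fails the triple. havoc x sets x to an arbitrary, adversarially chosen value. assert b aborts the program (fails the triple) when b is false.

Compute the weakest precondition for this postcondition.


Working backward. After the program, ¬y must hold.
Then branch requires ¬y; else branch requires (((¬w) ∨ (¬r)) → (¬y)) ∧ ((¬((¬w) ∨ (¬r))) → (¬y)).
Before the if: ((¬u) → (¬y)) ∧ (u → ((((¬w) ∨ (¬r)) → (¬y)) ∧ ((¬((¬w) ∨ (¬r))) → (¬y))))
Before r := r: ((¬u) → (¬y)) ∧ (u → ((((¬w) ∨ (¬r)) → (¬y)) ∧ ((¬((¬w) ∨ (¬r))) → (¬y))))
Before r := u ∧ g: ((¬u) → (¬y)) ∧ (u → ((((¬w) ∨ (¬(u ∧ g))) → (¬y)) ∧ ((¬((¬w) ∨ (¬(u ∧ g)))) → (¬y))))
Before the loop (bound <=1), unroll the exhaustion recursion (WP_0 = exit-now case; WP_j = one more guarded iteration, up to j = 1):
  WP_0: (¬r) ∧ ((¬u) → (¬y)) ∧ (u → ((((¬w) ∨ (¬(u ∧ g))) → (¬y)) ∧ ((¬((¬w) ∨ (¬(u ∧ g)))) → (¬y))))
  WP_1: (r → ((u ∨ w) ∧ (¬r) ∧ ((¬u) → (¬y)) ∧ (u → ((((¬w) ∨ (¬(u ∧ g))) → (¬y)) ∧ ((¬((¬w) ∨ (¬(u ∧ g)))) → (¬y)))))) ∧ ((¬r) → (((¬u) → (¬y)) ∧ (u → ((((¬w) ∨ (¬(u ∧ g))) → (¬y)) ∧ ((¬((¬w) ∨ (¬(u ∧ g)))) → (¬y))))))
So before the loop: (r → ((u ∨ w) ∧ (¬r) ∧ ((¬u) → (¬y)) ∧ (u → ((((¬w) ∨ (¬(u ∧ g))) → (¬y)) ∧ ((¬((¬w) ∨ (¬(u ∧ g)))) → (¬y)))))) ∧ ((¬r) → (((¬u) → (¬y)) ∧ (u → ((((¬w) ∨ (¬(u ∧ g))) → (¬y)) ∧ ((¬((¬w) ∨ (¬(u ∧ g)))) → (¬y))))))
Answer: WP = (r → ((u ∨ w) ∧ (¬r) ∧ ((¬u) → (¬y)) ∧ (u → ((((¬w) ∨ (¬(u ∧ g))) → (¬y)) ∧ ((¬((¬w) ∨ (¬(u ∧ g)))) → (¬y)))))) ∧ ((¬r) → (((¬u) → (¬y)) ∧ (u → ((((¬w) ∨ (¬(u ∧ g))) → (¬y)) ∧ ((¬((¬w) ∨ (¬(u ∧ g)))) → (¬y))))))


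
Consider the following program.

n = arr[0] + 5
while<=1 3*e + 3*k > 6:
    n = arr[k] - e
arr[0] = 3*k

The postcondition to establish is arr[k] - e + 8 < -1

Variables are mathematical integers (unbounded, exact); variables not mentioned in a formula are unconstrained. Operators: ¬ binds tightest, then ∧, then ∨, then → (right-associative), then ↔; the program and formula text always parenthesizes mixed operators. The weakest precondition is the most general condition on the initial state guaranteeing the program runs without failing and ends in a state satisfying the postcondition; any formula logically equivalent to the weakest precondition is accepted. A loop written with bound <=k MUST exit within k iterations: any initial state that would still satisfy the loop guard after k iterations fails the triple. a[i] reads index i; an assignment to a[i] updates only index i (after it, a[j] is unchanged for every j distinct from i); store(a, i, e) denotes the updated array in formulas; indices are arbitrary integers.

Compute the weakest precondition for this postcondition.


Working backward. After the program, the postcondition arr[k] - e + 8 < -1 must hold; in canonical form it is arr[k] < e - 9.
Before arr[0] := 3*k: store(arr, 0, 3*k)[k] < e - 9
Before the loop (bound <=1), unroll the exhaustion recursion (WP_0 = exit-now case; WP_j = one more guarded iteration, up to j = 1):
  WP_0: (¬(3*e + 3*k > 6)) ∧ store(arr, 0, 3*k)[k] < e - 9
  WP_1: (3*e + 3*k > 6 → ((¬(3*e + 3*k > 6)) ∧ store(arr, 0, 3*k)[k] < e - 9)) ∧ ((¬(3*e + 3*k > 6)) → store(arr, 0, 3*k)[k] < e - 9)
So before the loop: (3*e + 3*k > 6 → ((¬(3*e + 3*k > 6)) ∧ store(arr, 0, 3*k)[k] < e - 9)) ∧ ((¬(3*e + 3*k > 6)) → store(arr, 0, 3*k)[k] < e - 9)
Before n := arr[0] + 5: (3*e + 3*k > 6 → ((¬(3*e + 3*k > 6)) ∧ store(arr, 0, 3*k)[k] < e - 9)) ∧ ((¬(3*e + 3*k > 6)) → store(arr, 0, 3*k)[k] < e - 9)
Answer: WP = (3*e + 3*k > 6 → ((¬(3*e + 3*k > 6)) ∧ store(arr, 0, 3*k)[k] < e - 9)) ∧ ((¬(3*e + 3*k > 6)) → store(arr, 0, 3*k)[k] < e - 9)


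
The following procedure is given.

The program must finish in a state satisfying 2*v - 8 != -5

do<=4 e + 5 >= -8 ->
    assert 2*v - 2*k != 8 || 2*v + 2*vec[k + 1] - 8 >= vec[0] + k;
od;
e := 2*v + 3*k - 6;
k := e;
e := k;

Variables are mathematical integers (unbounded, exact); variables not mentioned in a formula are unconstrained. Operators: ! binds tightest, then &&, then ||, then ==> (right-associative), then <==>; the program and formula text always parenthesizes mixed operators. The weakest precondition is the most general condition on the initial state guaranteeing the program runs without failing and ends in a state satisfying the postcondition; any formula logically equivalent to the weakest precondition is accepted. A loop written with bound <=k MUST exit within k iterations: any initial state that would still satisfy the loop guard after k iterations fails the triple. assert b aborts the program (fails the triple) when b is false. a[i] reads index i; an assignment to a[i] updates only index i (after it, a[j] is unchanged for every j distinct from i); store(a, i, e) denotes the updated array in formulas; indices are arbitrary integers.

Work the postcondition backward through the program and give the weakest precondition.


Working backward. After the program, the postcondition 2*v - 8 != -5 must hold; in canonical form it is 2*v != 3.
Before e := k: 2*v != 3
Before k := e: 2*v != 3
Before e := 2*v + 3*k - 6: 2*v != 3
Before the loop (bound <=4), unroll the exhaustion recursion (WP_0 = exit-now case; WP_j = one more guarded iteration, up to j = 4):
  WP_0: (!(e >= -13)) && 2*v != 3
  WP_1: (e >= -13 ==> ((2*v != 2*k + 8 || 2*vec[k + 1] + 2*v >= vec[0] + k + 8) && (!(e >= -13)) && 2*v != 3)) && ((!(e >= -13)) ==> 2*v != 3)
  WP_2: (e >= -13 ==> ((2*v != 2*k + 8 || 2*vec[k + 1] + 2*v >= vec[0] + k + 8) && (e >= -13 ==> ((2*v != 2*k + 8 || 2*vec[k + 1] + 2*v >= vec[0] + k + 8) && (!(e >= -13)) && 2*v != 3)) && ((!(e >= -13)) ==> 2*v != 3))) && ((!(e >= -13)) ==> 2*v != 3)
  WP_3: (e >= -13 ==> ((2*v != 2*k + 8 || 2*vec[k + 1] + 2*v >= vec[0] + k + 8) && (e >= -13 ==> ((2*v != 2*k + 8 || 2*vec[k + 1] + 2*v >= vec[0] + k + 8) && (e >= -13 ==> ((2*v != 2*k + 8 || 2*vec[k + 1] + 2*v >= vec[0] + k + 8) && (!(e >= -13)) && 2*v != 3)) && ((!(e >= -13)) ==> 2*v != 3))) && ((!(e >= -13)) ==> 2*v != 3))) && ((!(e >= -13)) ==> 2*v != 3)
  WP_4: (e >= -13 ==> ((2*v != 2*k + 8 || 2*vec[k + 1] + 2*v >= vec[0] + k + 8) && (e >= -13 ==> ((2*v != 2*k + 8 || 2*vec[k + 1] + 2*v >= vec[0] + k + 8) && (e >= -13 ==> ((2*v != 2*k + 8 || 2*vec[k + 1] + 2*v >= vec[0] + k + 8) && (e >= -13 ==> ((2*v != 2*k + 8 || 2*vec[k + 1] + 2*v >= vec[0] + k + 8) && (!(e >= -13)) && 2*v != 3)) && ((!(e >= -13)) ==> 2*v != 3))) && ((!(e >= -13)) ==> 2*v != 3))) && ((!(e >= -13)) ==> 2*v != 3))) && ((!(e >= -13)) ==> 2*v != 3)
So before the loop: (e >= -13 ==> ((2*v != 2*k + 8 || 2*vec[k + 1] + 2*v >= vec[0] + k + 8) && (e >= -13 ==> ((2*v != 2*k + 8 || 2*vec[k + 1] + 2*v >= vec[0] + k + 8) && (e >= -13 ==> ((2*v != 2*k + 8 || 2*vec[k + 1] + 2*v >= vec[0] + k + 8) && (e >= -13 ==> ((2*v != 2*k + 8 || 2*vec[k + 1] + 2*v >= vec[0] + k + 8) && (!(e >= -13)) && 2*v != 3)) && ((!(e >= -13)) ==> 2*v != 3))) && ((!(e >= -13)) ==> 2*v != 3))) && ((!(e >= -13)) ==> 2*v != 3))) && ((!(e >= -13)) ==> 2*v != 3)
Answer: WP = (e >= -13 ==> ((2*v != 2*k + 8 || 2*vec[k + 1] + 2*v >= vec[0] + k + 8) && (e >= -13 ==> ((2*v != 2*k + 8 || 2*vec[k + 1] + 2*v >= vec[0] + k + 8) && (e >= -13 ==> ((2*v != 2*k + 8 || 2*vec[k + 1] + 2*v >= vec[0] + k + 8) && (e >= -13 ==> ((2*v != 2*k + 8 || 2*vec[k + 1] + 2*v >= vec[0] + k + 8) && (!(e >= -13)) && 2*v != 3)) && ((!(e >= -13)) ==> 2*v != 3))) && ((!(e >= -13)) ==> 2*v != 3))) && ((!(e >= -13)) ==> 2*v != 3))) && ((!(e >= -13)) ==> 2*v != 3)


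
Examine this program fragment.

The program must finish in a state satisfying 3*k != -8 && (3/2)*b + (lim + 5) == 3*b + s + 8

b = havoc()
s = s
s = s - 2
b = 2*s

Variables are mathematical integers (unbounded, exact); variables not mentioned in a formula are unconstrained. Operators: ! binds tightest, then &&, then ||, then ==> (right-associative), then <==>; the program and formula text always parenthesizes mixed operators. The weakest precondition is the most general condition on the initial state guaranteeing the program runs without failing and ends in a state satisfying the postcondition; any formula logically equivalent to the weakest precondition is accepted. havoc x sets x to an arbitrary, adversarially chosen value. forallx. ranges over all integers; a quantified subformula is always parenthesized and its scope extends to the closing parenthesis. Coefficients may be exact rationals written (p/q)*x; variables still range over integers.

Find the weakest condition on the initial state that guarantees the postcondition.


Working backward. After the program, the postcondition 3*k != -8 && (3/2)*b + (lim + 5) == 3*b + s + 8 must hold; in canonical form it is 3*k != -8 && lim == (3/2)*b + s + 3.
Before b := 2*s: 3*k != -8 && lim == 4*s + 3
Before s := s - 2: 3*k != -8 && lim == 4*s - 5
Before s := s: 3*k != -8 && lim == 4*s - 5
Before havoc b: 3*k != -8 && lim == 4*s - 5
Answer: WP = 3*k != -8 && lim == 4*s - 5


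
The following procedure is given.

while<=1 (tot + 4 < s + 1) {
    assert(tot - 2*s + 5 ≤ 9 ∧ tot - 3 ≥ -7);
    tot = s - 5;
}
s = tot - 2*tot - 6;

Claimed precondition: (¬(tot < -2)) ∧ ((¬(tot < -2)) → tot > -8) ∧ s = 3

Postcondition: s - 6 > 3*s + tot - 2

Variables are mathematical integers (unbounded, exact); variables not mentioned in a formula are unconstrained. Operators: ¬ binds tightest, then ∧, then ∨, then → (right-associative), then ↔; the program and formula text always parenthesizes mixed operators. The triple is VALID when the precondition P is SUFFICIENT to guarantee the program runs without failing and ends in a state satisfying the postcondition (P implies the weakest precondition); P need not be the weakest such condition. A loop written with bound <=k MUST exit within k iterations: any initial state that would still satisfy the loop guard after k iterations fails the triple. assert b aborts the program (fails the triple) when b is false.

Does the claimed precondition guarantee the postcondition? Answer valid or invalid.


Working backward. After the program, the postcondition s - 6 > 3*s + tot - 2 must hold; in canonical form it is 2*s + tot < -4.
Before s := tot - 2*tot - 6: tot > -8
Before the loop (bound <=1), unroll the exhaustion recursion (WP_0 = exit-now case; WP_j = one more guarded iteration, up to j = 1):
  WP_0: (¬(tot < s - 3)) ∧ tot > -8
  WP_1: (¬(tot < s - 3)) ∧ ((¬(tot < s - 3)) → tot > -8)
So before the loop: (¬(tot < s - 3)) ∧ ((¬(tot < s - 3)) → tot > -8)
The weakest precondition is (¬(tot < s - 3)) ∧ ((¬(tot < s - 3)) → tot > -8).
Check whether (¬(tot < -2)) ∧ ((¬(tot < -2)) → tot > -8) ∧ s = 3 implies it.
Countermodel: at the initial state s = 3, tot = -2, the precondition holds but the weakest precondition fails.
Answer: invalid


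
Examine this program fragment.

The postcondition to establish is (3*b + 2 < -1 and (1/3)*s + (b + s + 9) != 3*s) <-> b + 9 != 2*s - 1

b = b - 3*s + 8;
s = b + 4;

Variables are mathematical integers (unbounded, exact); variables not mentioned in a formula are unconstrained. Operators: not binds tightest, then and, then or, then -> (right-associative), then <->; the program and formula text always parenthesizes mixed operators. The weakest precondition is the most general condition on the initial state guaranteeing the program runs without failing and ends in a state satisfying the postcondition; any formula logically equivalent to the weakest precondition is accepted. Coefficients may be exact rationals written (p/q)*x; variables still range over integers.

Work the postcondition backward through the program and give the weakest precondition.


Working backward. After the program, the postcondition (3*b + 2 < -1 and (1/3)*s + (b + s + 9) != 3*s) <-> b + 9 != 2*s - 1 must hold; in canonical form it is (3*b < -3 and b != (5/3)*s - 9) <-> b != 2*s - 10.
Before s := b + 4: (3*b < -3 and (2/3)*b != 7/3) <-> b != 2
Before b := b - 3*s + 8: (3*b < 9*s - 27 and (2/3)*b != 2*s - 3) <-> b != 3*s - 6
Answer: WP = (3*b < 9*s - 27 and (2/3)*b != 2*s - 3) <-> b != 3*s - 6


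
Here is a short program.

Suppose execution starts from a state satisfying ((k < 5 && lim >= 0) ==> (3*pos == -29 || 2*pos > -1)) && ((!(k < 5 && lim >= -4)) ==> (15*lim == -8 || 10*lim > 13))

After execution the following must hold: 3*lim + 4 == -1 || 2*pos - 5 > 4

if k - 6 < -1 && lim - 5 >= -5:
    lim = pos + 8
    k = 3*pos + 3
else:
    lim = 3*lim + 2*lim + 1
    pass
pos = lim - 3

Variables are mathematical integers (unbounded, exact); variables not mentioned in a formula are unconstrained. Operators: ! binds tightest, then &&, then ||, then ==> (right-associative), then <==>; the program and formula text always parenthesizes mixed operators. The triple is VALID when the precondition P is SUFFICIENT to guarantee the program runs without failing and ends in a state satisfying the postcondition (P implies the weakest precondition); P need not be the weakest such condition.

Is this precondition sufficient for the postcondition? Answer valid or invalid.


Working backward. After the program, the postcondition 3*lim + 4 == -1 || 2*pos - 5 > 4 must hold; in canonical form it is 3*lim == -5 || 2*pos > 9.
Before pos := lim - 3: 3*lim == -5 || 2*lim > 15
Then branch requires 3*pos == -29 || 2*pos > -1; else branch requires 15*lim == -8 || 10*lim > 13.
Before the if: ((k < 5 && lim >= 0) ==> (3*pos == -29 || 2*pos > -1)) && ((!(k < 5 && lim >= 0)) ==> (15*lim == -8 || 10*lim > 13))
The weakest precondition is ((k < 5 && lim >= 0) ==> (3*pos == -29 || 2*pos > -1)) && ((!(k < 5 && lim >= 0)) ==> (15*lim == -8 || 10*lim > 13)).
Check whether ((k < 5 && lim >= 0) ==> (3*pos == -29 || 2*pos > -1)) && ((!(k < 5 && lim >= -4)) ==> (15*lim == -8 || 10*lim > 13)) implies it.
Countermodel: at the initial state k = 4, lim = -4, pos = 0, the precondition holds but the weakest precondition fails.
Answer: invalid


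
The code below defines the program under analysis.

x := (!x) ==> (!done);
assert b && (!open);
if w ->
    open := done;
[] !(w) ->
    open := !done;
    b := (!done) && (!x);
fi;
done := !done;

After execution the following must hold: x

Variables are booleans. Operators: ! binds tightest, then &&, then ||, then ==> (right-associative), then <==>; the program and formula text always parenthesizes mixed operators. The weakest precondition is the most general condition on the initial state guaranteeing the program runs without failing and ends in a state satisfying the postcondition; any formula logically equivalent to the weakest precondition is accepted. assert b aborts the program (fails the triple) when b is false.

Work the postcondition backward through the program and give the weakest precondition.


Working backward. After the program, x must hold.
Before done := !done: x
Then branch requires x; else branch requires x.
Before the if: (w ==> x) && ((!w) ==> x)
Before assert b && (!open): b && (!open) && (w ==> x) && ((!w) ==> x)
Before x := (!x) ==> (!done): b && (!open) && (w ==> ((!x) ==> (!done))) && ((!w) ==> ((!x) ==> (!done)))
Answer: WP = b && (!open) && (w ==> ((!x) ==> (!done))) && ((!w) ==> ((!x) ==> (!done)))


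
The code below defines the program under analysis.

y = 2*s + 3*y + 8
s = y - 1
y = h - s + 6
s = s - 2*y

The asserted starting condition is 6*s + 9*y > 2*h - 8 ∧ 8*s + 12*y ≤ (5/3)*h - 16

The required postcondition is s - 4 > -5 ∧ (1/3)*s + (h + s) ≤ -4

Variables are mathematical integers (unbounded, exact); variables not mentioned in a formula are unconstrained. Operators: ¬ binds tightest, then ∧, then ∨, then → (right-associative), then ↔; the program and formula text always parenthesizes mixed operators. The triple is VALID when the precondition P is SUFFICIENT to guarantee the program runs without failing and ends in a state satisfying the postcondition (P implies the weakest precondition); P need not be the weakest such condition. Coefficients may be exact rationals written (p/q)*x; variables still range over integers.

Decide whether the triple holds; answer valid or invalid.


Working backward. After the program, the postcondition s - 4 > -5 ∧ (1/3)*s + (h + s) ≤ -4 must hold; in canonical form it is s > -1 ∧ h + (4/3)*s ≤ -4.
Before s := s - 2*y: s > 2*y - 1 ∧ h + (4/3)*s ≤ (8/3)*y - 4
Before y := h - s + 6: 3*s > 2*h + 11 ∧ 4*s ≤ (5/3)*h + 12
Before s := y - 1: 3*y > 2*h + 14 ∧ 4*y ≤ (5/3)*h + 16
Before y := 2*s + 3*y + 8: 6*s + 9*y > 2*h - 10 ∧ 8*s + 12*y ≤ (5/3)*h - 16
The weakest precondition is 6*s + 9*y > 2*h - 10 ∧ 8*s + 12*y ≤ (5/3)*h - 16.
Check whether 6*s + 9*y > 2*h - 8 ∧ 8*s + 12*y ≤ (5/3)*h - 16 implies it.
Every state satisfying the precondition satisfies the weakest precondition: the implication holds.
Answer: valid


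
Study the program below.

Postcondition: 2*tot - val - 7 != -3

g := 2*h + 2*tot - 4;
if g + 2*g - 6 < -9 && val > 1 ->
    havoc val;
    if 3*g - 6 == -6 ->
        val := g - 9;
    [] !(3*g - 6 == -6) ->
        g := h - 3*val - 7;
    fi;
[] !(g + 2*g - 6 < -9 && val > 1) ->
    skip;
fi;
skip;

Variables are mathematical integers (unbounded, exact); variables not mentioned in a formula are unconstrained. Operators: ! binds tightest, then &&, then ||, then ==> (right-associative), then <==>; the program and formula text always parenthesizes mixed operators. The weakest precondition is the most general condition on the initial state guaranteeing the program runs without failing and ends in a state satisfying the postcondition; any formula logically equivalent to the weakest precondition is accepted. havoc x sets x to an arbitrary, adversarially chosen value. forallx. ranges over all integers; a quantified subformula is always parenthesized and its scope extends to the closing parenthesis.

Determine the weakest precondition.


Working backward. After the program, the postcondition 2*tot - val - 7 != -3 must hold; in canonical form it is 2*tot != val + 4.
Before skip: 2*tot != val + 4
Then branch requires forall val_1. ((3*g == 0 ==> 2*tot != g - 5) && ((!(3*g == 0)) ==> 2*tot != val_1 + 4)); else branch requires 2*tot != val + 4.
Before the if: ((3*g < -3 && val > 1) ==> (forall val_1. ((3*g == 0 ==> 2*tot != g - 5) && ((!(3*g == 0)) ==> 2*tot != val_1 + 4)))) && ((!(3*g < -3 && val > 1)) ==> 2*tot != val + 4)
Before g := 2*h + 2*tot - 4: ((6*h + 6*tot < 9 && val > 1) ==> (forall val_1. ((6*h + 6*tot == 12 ==> 2*h != 9) && ((!(6*h + 6*tot == 12)) ==> 2*tot != val_1 + 4)))) && ((!(6*h + 6*tot < 9 && val > 1)) ==> 2*tot != val + 4)
Answer: WP = ((6*h + 6*tot < 9 && val > 1) ==> (forall val_1. ((6*h + 6*tot == 12 ==> 2*h != 9) && ((!(6*h + 6*tot == 12)) ==> 2*tot != val_1 + 4)))) && ((!(6*h + 6*tot < 9 && val > 1)) ==> 2*tot != val + 4)


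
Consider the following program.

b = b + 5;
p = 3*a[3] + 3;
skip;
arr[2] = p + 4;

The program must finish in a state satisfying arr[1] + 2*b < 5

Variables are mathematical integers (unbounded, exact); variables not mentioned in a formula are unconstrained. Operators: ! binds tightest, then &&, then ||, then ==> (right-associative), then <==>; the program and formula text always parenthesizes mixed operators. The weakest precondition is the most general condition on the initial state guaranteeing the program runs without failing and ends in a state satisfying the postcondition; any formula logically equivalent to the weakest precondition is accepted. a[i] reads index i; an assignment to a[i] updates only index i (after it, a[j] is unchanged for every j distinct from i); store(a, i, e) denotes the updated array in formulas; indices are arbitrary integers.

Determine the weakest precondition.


Working backward. After the program, arr[1] + 2*b < 5 must hold.
Before arr[2] := p + 4: arr[1] + 2*b < 5
Before skip: arr[1] + 2*b < 5
Before p := 3*a[3] + 3: arr[1] + 2*b < 5
Before b := b + 5: arr[1] + 2*b < -5
Answer: WP = arr[1] + 2*b < -5


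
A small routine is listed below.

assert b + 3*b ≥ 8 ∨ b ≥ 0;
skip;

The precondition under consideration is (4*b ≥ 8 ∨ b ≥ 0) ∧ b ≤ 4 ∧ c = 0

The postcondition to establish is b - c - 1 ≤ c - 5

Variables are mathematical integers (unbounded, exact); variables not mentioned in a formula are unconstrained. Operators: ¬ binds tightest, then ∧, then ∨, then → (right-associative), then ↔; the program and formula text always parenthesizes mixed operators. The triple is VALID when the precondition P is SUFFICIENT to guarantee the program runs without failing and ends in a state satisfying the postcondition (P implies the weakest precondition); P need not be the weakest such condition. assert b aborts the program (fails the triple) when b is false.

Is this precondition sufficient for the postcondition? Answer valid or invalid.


Working backward. After the program, the postcondition b - c - 1 ≤ c - 5 must hold; in canonical form it is b ≤ 2*c - 4.
Before skip: b ≤ 2*c - 4
Before assert b + 3*b ≥ 8 ∨ b ≥ 0: (4*b ≥ 8 ∨ b ≥ 0) ∧ b ≤ 2*c - 4
The weakest precondition is (4*b ≥ 8 ∨ b ≥ 0) ∧ b ≤ 2*c - 4.
Check whether (4*b ≥ 8 ∨ b ≥ 0) ∧ b ≤ 4 ∧ c = 0 implies it.
Countermodel: at the initial state b = 1, c = 0, the precondition holds but the weakest precondition fails.
Answer: invalid
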